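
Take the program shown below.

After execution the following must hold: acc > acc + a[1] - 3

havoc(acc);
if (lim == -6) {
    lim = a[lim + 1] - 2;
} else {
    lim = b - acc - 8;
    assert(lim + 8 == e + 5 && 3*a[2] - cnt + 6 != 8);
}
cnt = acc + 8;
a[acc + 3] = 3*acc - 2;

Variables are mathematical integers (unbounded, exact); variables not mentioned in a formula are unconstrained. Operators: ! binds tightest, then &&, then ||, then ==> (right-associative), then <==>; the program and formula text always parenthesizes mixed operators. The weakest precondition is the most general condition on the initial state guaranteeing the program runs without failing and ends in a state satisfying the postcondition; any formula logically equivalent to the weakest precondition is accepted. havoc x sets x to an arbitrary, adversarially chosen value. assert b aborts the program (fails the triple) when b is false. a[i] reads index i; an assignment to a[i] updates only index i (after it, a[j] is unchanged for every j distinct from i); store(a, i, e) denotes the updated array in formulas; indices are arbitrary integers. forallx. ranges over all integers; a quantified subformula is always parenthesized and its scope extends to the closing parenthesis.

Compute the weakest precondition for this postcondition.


Working backward. After the program, the postcondition acc > acc + a[1] - 3 must hold; in canonical form it is a[1] < 3.
Before a[acc + 3] := 3*acc - 2: store(a, acc + 3, 3*acc - 2)[1] < 3
Before cnt := acc + 8: store(a, acc + 3, 3*acc - 2)[1] < 3
Then branch requires store(a, acc + 3, 3*acc - 2)[1] < 3; else branch requires b == acc + e + 5 && 3*a[2] != cnt + 2 && store(a, acc + 3, 3*acc - 2)[1] < 3.
Before the if: (lim == -6 ==> store(a, acc + 3, 3*acc - 2)[1] < 3) && ((!(lim == -6)) ==> (b == acc + e + 5 && 3*a[2] != cnt + 2 && store(a, acc + 3, 3*acc - 2)[1] < 3))
Before havoc acc: forall acc_1. ((lim == -6 ==> store(a, acc_1 + 3, 3*acc_1 - 2)[1] < 3) && ((!(lim == -6)) ==> (b == acc_1 + e + 5 && 3*a[2] != cnt + 2 && store(a, acc_1 + 3, 3*acc_1 - 2)[1] < 3)))
Answer: WP = forall acc_1. ((lim == -6 ==> store(a, acc_1 + 3, 3*acc_1 - 2)[1] < 3) && ((!(lim == -6)) ==> (b == acc_1 + e + 5 && 3*a[2] != cnt + 2 && store(a, acc_1 + 3, 3*acc_1 - 2)[1] < 3)))


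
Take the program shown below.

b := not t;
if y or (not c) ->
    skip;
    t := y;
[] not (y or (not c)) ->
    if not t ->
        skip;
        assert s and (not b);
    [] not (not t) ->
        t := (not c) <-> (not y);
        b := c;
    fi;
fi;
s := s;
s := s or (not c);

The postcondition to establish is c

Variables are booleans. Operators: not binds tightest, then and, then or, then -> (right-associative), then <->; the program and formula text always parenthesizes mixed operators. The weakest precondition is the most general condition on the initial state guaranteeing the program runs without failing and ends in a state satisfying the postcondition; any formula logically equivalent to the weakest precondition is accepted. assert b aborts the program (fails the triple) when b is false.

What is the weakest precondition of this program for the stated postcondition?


Working backward. After the program, c must hold.
Before s := s or (not c): c
Before s := s: c
Then branch requires c; else branch requires ((not t) -> (s and (not b) and c)) and (t -> c).
Before the if: ((y or (not c)) -> c) and ((not (y or (not c))) -> (((not t) -> (s and (not b) and c)) and (t -> c)))
Before b := not t: ((y or (not c)) -> c) and ((not (y or (not c))) -> (((not t) -> (s and t and c)) and (t -> c)))
Answer: WP = ((y or (not c)) -> c) and ((not (y or (not c))) -> (((not t) -> (s and t and c)) and (t -> c)))


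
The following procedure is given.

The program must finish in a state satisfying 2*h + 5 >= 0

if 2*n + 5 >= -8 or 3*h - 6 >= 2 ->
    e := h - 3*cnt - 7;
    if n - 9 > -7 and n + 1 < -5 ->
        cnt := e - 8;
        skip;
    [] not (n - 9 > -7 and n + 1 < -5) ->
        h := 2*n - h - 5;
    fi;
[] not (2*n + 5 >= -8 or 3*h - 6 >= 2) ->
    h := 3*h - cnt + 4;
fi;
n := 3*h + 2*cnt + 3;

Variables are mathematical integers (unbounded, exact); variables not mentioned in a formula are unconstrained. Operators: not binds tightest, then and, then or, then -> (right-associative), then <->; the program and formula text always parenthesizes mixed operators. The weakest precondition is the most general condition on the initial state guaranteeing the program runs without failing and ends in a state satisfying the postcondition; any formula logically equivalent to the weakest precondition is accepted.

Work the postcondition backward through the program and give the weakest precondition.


Working backward. After the program, the postcondition 2*h + 5 >= 0 must hold; in canonical form it is 2*h >= -5.
Before n := 3*h + 2*cnt + 3: 2*h >= -5
Then branch requires ((n > 2 and n < -6) -> 2*h >= -5) and ((not (n > 2 and n < -6)) -> 4*n >= 2*h + 5); else branch requires 6*h >= 2*cnt - 13.
Before the if: ((2*n >= -13 or 3*h >= 8) -> (((n > 2 and n < -6) -> 2*h >= -5) and ((not (n > 2 and n < -6)) -> 4*n >= 2*h + 5))) and ((not (2*n >= -13 or 3*h >= 8)) -> 6*h >= 2*cnt - 13)
Answer: WP = ((2*n >= -13 or 3*h >= 8) -> (((n > 2 and n < -6) -> 2*h >= -5) and ((not (n > 2 and n < -6)) -> 4*n >= 2*h + 5))) and ((not (2*n >= -13 or 3*h >= 8)) -> 6*h >= 2*cnt - 13)


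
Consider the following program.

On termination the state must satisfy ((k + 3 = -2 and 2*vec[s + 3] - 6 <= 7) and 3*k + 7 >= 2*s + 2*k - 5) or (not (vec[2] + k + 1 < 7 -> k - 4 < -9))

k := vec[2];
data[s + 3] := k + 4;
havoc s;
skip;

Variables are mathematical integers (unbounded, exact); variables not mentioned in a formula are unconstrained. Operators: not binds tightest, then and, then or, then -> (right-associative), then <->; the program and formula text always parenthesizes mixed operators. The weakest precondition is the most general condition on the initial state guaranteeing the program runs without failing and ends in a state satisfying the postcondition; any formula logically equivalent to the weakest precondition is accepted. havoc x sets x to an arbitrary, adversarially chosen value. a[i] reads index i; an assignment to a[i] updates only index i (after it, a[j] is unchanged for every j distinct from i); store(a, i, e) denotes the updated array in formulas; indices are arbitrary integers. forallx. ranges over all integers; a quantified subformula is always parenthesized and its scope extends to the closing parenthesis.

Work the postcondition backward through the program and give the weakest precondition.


Working backward. After the program, the postcondition ((k + 3 = -2 and 2*vec[s + 3] - 6 <= 7) and 3*k + 7 >= 2*s + 2*k - 5) or (not (vec[2] + k + 1 < 7 -> k - 4 < -9)) must hold; in canonical form it is (k = -5 and 2*vec[s + 3] <= 13 and k >= 2*s - 12) or (not (vec[2] + k < 6 -> k < -5)).
Before skip: (k = -5 and 2*vec[s + 3] <= 13 and k >= 2*s - 12) or (not (vec[2] + k < 6 -> k < -5))
Before havoc s: forall s_1. ((k = -5 and 2*vec[s_1 + 3] <= 13 and k >= 2*s_1 - 12) or (not (vec[2] + k < 6 -> k < -5)))
Before data[s + 3] := k + 4: forall s_1. ((k = -5 and 2*vec[s_1 + 3] <= 13 and k >= 2*s_1 - 12) or (not (vec[2] + k < 6 -> k < -5)))
Before k := vec[2]: forall s_1. ((vec[2] = -5 and 2*vec[s_1 + 3] <= 13 and vec[2] >= 2*s_1 - 12) or (not (2*vec[2] < 6 -> vec[2] < -5)))
Answer: WP = forall s_1. ((vec[2] = -5 and 2*vec[s_1 + 3] <= 13 and vec[2] >= 2*s_1 - 12) or (not (2*vec[2] < 6 -> vec[2] < -5)))


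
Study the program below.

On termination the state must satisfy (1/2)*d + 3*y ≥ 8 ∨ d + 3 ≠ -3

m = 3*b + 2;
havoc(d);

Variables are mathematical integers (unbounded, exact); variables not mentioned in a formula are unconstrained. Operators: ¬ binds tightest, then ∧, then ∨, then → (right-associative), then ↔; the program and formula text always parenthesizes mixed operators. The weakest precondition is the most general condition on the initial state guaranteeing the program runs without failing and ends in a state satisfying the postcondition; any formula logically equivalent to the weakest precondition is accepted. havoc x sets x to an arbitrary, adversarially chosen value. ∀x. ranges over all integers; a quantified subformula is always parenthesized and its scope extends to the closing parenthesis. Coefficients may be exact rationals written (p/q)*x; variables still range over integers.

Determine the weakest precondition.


Working backward. After the program, the postcondition (1/2)*d + 3*y ≥ 8 ∨ d + 3 ≠ -3 must hold; in canonical form it is (1/2)*d + 3*y ≥ 8 ∨ d ≠ -6.
Before havoc d: ∀d_1. ((1/2)*d_1 + 3*y ≥ 8 ∨ d_1 ≠ -6)
Before m := 3*b + 2: ∀d_1. ((1/2)*d_1 + 3*y ≥ 8 ∨ d_1 ≠ -6)
Answer: WP = ∀d_1. ((1/2)*d_1 + 3*y ≥ 8 ∨ d_1 ≠ -6)


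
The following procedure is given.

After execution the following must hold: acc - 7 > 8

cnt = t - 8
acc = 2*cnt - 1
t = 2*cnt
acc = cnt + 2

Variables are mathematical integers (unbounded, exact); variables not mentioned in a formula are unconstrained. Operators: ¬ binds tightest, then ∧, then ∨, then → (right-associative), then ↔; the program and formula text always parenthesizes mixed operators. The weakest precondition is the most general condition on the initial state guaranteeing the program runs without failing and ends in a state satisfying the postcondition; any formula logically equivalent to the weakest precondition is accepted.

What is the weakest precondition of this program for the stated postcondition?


Working backward. After the program, the postcondition acc - 7 > 8 must hold; in canonical form it is acc > 15.
Before acc := cnt + 2: cnt > 13
Before t := 2*cnt: cnt > 13
Before acc := 2*cnt - 1: cnt > 13
Before cnt := t - 8: t > 21
Answer: WP = t > 21


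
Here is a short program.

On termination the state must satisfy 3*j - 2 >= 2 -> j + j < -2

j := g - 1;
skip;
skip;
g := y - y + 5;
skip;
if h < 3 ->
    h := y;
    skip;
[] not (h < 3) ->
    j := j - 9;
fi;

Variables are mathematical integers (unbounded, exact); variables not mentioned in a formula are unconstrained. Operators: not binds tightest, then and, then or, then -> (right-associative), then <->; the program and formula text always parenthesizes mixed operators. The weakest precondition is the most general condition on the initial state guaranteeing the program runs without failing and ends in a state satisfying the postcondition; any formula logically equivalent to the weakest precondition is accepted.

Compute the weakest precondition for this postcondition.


Working backward. After the program, the postcondition 3*j - 2 >= 2 -> j + j < -2 must hold; in canonical form it is 3*j >= 4 -> 2*j < -2.
Then branch requires 3*j >= 4 -> 2*j < -2; else branch requires 3*j >= 31 -> 2*j < 16.
Before the if: (h < 3 -> (3*j >= 4 -> 2*j < -2)) and ((not (h < 3)) -> (3*j >= 31 -> 2*j < 16))
Before skip: (h < 3 -> (3*j >= 4 -> 2*j < -2)) and ((not (h < 3)) -> (3*j >= 31 -> 2*j < 16))
Before g := y - y + 5: (h < 3 -> (3*j >= 4 -> 2*j < -2)) and ((not (h < 3)) -> (3*j >= 31 -> 2*j < 16))
Before skip: (h < 3 -> (3*j >= 4 -> 2*j < -2)) and ((not (h < 3)) -> (3*j >= 31 -> 2*j < 16))
Before skip: (h < 3 -> (3*j >= 4 -> 2*j < -2)) and ((not (h < 3)) -> (3*j >= 31 -> 2*j < 16))
Before j := g - 1: (h < 3 -> (3*g >= 7 -> 2*g < 0)) and ((not (h < 3)) -> (3*g >= 34 -> 2*g < 18))
Answer: WP = (h < 3 -> (3*g >= 7 -> 2*g < 0)) and ((not (h < 3)) -> (3*g >= 34 -> 2*g < 18))


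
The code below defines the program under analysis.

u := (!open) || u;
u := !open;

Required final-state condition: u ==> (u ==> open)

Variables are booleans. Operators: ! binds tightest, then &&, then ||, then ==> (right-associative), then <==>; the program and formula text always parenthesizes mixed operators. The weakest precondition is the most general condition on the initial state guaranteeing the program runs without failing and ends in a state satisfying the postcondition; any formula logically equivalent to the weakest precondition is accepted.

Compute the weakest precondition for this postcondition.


Working backward. After the program, u ==> (u ==> open) must hold.
Before u := !open: (!open) ==> ((!open) ==> open)
Before u := (!open) || u: (!open) ==> ((!open) ==> open)
Answer: WP = (!open) ==> ((!open) ==> open)


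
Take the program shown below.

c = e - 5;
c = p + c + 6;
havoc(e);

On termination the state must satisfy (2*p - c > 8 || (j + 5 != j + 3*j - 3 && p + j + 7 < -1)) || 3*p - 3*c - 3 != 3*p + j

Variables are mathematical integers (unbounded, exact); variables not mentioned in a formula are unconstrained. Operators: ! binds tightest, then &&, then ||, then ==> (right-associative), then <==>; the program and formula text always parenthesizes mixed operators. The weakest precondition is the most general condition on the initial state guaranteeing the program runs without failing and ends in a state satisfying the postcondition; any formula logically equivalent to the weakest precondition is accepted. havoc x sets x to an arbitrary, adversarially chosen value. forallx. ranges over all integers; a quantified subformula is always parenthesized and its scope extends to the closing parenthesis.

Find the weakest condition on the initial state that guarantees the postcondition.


Working backward. After the program, the postcondition (2*p - c > 8 || (j + 5 != j + 3*j - 3 && p + j + 7 < -1)) || 3*p - 3*c - 3 != 3*p + j must hold; in canonical form it is 2*p > c + 8 || (3*j != 8 && j + p < -8) || 3*c + j != -3.
Before havoc e: 2*p > c + 8 || (3*j != 8 && j + p < -8) || 3*c + j != -3
Before c := p + c + 6: p > c + 14 || (3*j != 8 && j + p < -8) || 3*c + j + 3*p != -21
Before c := e - 5: p > e + 9 || (3*j != 8 && j + p < -8) || 3*e + j + 3*p != -6
Answer: WP = p > e + 9 || (3*j != 8 && j + p < -8) || 3*e + j + 3*p != -6


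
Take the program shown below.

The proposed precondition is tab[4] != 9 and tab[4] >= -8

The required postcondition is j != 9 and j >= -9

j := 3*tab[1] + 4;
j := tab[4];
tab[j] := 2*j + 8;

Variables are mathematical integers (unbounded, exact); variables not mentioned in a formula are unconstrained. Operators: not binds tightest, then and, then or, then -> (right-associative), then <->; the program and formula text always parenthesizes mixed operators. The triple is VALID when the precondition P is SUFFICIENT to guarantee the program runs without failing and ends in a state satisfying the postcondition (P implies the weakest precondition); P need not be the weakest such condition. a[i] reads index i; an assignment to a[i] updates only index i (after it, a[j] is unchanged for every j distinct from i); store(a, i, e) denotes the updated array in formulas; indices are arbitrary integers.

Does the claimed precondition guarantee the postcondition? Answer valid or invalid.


Working backward. After the program, j != 9 and j >= -9 must hold.
Before tab[j] := 2*j + 8: j != 9 and j >= -9
Before j := tab[4]: tab[4] != 9 and tab[4] >= -9
Before j := 3*tab[1] + 4: tab[4] != 9 and tab[4] >= -9
The weakest precondition is tab[4] != 9 and tab[4] >= -9.
Check whether tab[4] != 9 and tab[4] >= -8 implies it.
Every state satisfying the precondition satisfies the weakest precondition: the implication holds.
Answer: valid


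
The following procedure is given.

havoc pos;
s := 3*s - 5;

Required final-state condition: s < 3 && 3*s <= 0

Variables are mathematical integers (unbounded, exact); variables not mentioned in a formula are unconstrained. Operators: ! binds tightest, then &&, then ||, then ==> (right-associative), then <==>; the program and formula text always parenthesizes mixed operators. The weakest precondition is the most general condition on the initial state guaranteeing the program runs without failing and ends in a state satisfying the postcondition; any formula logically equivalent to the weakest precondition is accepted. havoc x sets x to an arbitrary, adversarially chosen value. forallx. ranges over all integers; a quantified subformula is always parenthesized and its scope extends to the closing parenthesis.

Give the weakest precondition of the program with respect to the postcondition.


Working backward. After the program, s < 3 && 3*s <= 0 must hold.
Before s := 3*s - 5: 3*s < 8 && 9*s <= 15
Before havoc pos: 3*s < 8 && 9*s <= 15
Answer: WP = 3*s < 8 && 9*s <= 15


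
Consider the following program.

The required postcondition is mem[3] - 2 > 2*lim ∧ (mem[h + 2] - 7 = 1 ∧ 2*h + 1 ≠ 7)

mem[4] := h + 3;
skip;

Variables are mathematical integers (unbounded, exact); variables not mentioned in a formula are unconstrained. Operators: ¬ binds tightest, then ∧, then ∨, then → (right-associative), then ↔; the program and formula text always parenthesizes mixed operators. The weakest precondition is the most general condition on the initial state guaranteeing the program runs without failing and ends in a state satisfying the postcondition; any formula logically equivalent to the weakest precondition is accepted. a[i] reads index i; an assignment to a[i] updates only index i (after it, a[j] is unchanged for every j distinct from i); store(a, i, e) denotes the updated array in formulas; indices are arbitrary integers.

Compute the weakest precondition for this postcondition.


Working backward. After the program, the postcondition mem[3] - 2 > 2*lim ∧ (mem[h + 2] - 7 = 1 ∧ 2*h + 1 ≠ 7) must hold; in canonical form it is mem[3] > 2*lim + 2 ∧ mem[h + 2] = 8 ∧ 2*h ≠ 6.
Before skip: mem[3] > 2*lim + 2 ∧ mem[h + 2] = 8 ∧ 2*h ≠ 6
Before mem[4] := h + 3: mem[3] > 2*lim + 2 ∧ store(mem, 4, h + 3)[h + 2] = 8 ∧ 2*h ≠ 6
Answer: WP = mem[3] > 2*lim + 2 ∧ store(mem, 4, h + 3)[h + 2] = 8 ∧ 2*h ≠ 6


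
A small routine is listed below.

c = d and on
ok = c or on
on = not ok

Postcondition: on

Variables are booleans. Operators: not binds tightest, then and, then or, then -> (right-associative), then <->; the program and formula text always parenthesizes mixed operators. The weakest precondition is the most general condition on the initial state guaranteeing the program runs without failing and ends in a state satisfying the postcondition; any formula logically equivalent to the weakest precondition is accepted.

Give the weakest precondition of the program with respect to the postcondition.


Working backward. After the program, on must hold.
Before on := not ok: not ok
Before ok := c or on: not (c or on)
Before c := d and on: not ((d and on) or on)
Answer: WP = not ((d and on) or on)


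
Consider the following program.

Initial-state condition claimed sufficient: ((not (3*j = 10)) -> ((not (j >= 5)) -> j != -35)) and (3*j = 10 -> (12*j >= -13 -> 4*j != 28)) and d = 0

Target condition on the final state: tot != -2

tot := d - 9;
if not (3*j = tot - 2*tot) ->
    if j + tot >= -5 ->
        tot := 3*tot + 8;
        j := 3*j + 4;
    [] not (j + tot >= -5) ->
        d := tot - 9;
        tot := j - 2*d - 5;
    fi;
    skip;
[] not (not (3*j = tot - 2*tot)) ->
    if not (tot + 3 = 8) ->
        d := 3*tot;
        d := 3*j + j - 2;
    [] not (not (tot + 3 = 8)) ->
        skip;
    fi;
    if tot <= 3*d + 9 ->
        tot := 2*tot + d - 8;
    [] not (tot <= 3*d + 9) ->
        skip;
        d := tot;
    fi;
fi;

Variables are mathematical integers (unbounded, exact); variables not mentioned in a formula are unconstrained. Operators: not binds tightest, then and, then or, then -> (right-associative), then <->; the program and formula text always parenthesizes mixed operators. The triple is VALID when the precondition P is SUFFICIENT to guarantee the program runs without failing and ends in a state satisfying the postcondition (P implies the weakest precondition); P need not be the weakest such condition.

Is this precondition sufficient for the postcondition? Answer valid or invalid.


Working backward. After the program, tot != -2 must hold.
Then branch requires (j + tot >= -5 -> 3*tot != -10) and ((not (j + tot >= -5)) -> j != 2*tot - 15); else branch requires ((not (tot = 5)) -> ((tot <= 12*j + 3 -> 4*j + 2*tot != 8) and ((not (tot <= 12*j + 3)) -> tot != -2))) and (tot = 5 -> ((tot <= 3*d + 9 -> d + 2*tot != 6) and ((not (tot <= 3*d + 9)) -> tot != -2))).
Before the if: ((not (3*j + tot = 0)) -> ((j + tot >= -5 -> 3*tot != -10) and ((not (j + tot >= -5)) -> j != 2*tot - 15))) and (3*j + tot = 0 -> (((not (tot = 5)) -> ((tot <= 12*j + 3 -> 4*j + 2*tot != 8) and ((not (tot <= 12*j + 3)) -> tot != -2))) and (tot = 5 -> ((tot <= 3*d + 9 -> d + 2*tot != 6) and ((not (tot <= 3*d + 9)) -> tot != -2)))))
Before tot := d - 9: ((not (d + 3*j = 9)) -> ((d + j >= 4 -> 3*d != 17) and ((not (d + j >= 4)) -> j != 2*d - 33))) and (d + 3*j = 9 -> (((not (d = 14)) -> ((d <= 12*j + 12 -> 2*d + 4*j != 26) and ((not (d <= 12*j + 12)) -> d != 7))) and (d = 14 -> ((2*d >= -18 -> 3*d != 24) and ((not (2*d >= -18)) -> d != 7)))))
The weakest precondition is ((not (d + 3*j = 9)) -> ((d + j >= 4 -> 3*d != 17) and ((not (d + j >= 4)) -> j != 2*d - 33))) and (d + 3*j = 9 -> (((not (d = 14)) -> ((d <= 12*j + 12 -> 2*d + 4*j != 26) and ((not (d <= 12*j + 12)) -> d != 7))) and (d = 14 -> ((2*d >= -18 -> 3*d != 24) and ((not (2*d >= -18)) -> d != 7))))).
Check whether ((not (3*j = 10)) -> ((not (j >= 5)) -> j != -35)) and (3*j = 10 -> (12*j >= -13 -> 4*j != 28)) and d = 0 implies it.
Countermodel: at the initial state d = 0, j = -33, the precondition holds but the weakest precondition fails.
Answer: invalid


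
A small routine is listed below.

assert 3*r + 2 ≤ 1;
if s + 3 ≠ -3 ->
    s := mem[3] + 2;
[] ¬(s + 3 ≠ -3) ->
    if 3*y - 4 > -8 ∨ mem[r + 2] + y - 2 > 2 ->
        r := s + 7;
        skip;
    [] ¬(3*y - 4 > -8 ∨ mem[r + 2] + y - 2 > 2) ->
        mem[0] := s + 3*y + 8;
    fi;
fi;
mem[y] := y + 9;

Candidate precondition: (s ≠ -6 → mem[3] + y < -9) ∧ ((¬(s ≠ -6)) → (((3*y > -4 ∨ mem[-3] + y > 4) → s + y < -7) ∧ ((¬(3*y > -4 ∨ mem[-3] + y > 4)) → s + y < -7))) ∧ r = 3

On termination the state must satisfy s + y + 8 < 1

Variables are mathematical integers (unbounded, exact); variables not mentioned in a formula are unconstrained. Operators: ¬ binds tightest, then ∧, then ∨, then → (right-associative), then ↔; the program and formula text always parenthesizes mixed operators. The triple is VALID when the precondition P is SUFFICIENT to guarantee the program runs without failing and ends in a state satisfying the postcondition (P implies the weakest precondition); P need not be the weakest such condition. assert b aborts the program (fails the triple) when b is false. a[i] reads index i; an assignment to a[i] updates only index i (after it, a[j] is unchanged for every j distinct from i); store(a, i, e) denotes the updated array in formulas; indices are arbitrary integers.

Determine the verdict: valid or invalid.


Working backward. After the program, the postcondition s + y + 8 < 1 must hold; in canonical form it is s + y < -7.
Before mem[y] := y + 9: s + y < -7
Then branch requires mem[3] + y < -9; else branch requires ((3*y > -4 ∨ mem[r + 2] + y > 4) → s + y < -7) ∧ ((¬(3*y > -4 ∨ mem[r + 2] + y > 4)) → s + y < -7).
Before the if: (s ≠ -6 → mem[3] + y < -9) ∧ ((¬(s ≠ -6)) → (((3*y > -4 ∨ mem[r + 2] + y > 4) → s + y < -7) ∧ ((¬(3*y > -4 ∨ mem[r + 2] + y > 4)) → s + y < -7)))
Before assert 3*r + 2 ≤ 1: 3*r ≤ -1 ∧ (s ≠ -6 → mem[3] + y < -9) ∧ ((¬(s ≠ -6)) → (((3*y > -4 ∨ mem[r + 2] + y > 4) → s + y < -7) ∧ ((¬(3*y > -4 ∨ mem[r + 2] + y > 4)) → s + y < -7)))
The weakest precondition is 3*r ≤ -1 ∧ (s ≠ -6 → mem[3] + y < -9) ∧ ((¬(s ≠ -6)) → (((3*y > -4 ∨ mem[r + 2] + y > 4) → s + y < -7) ∧ ((¬(3*y > -4 ∨ mem[r + 2] + y > 4)) → s + y < -7))).
Check whether (s ≠ -6 → mem[3] + y < -9) ∧ ((¬(s ≠ -6)) → (((3*y > -4 ∨ mem[-3] + y > 4) → s + y < -7) ∧ ((¬(3*y > -4 ∨ mem[-3] + y > 4)) → s + y < -7))) ∧ r = 3 implies it.
Countermodel: at the initial state mem = {[-3] = -10, [3] = -10, [5] = -10, elsewhere -10}, r = 3, s = -5, y = 0, the precondition holds but the weakest precondition fails.
Answer: invalid


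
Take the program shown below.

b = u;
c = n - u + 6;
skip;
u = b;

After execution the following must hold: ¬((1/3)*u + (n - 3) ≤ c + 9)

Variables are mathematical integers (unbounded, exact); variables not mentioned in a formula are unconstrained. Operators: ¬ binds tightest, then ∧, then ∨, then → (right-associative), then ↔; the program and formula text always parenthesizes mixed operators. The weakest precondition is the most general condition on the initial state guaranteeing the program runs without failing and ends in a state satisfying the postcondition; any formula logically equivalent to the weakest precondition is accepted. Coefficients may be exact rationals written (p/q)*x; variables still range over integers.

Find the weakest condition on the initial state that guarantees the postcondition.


Working backward. After the program, the postcondition ¬((1/3)*u + (n - 3) ≤ c + 9) must hold; in canonical form it is ¬(n + (1/3)*u ≤ c + 12).
Before u := b: ¬((1/3)*b + n ≤ c + 12)
Before skip: ¬((1/3)*b + n ≤ c + 12)
Before c := n - u + 6: ¬((1/3)*b + u ≤ 18)
Before b := u: ¬((4/3)*u ≤ 18)
Answer: WP = ¬((4/3)*u ≤ 18)


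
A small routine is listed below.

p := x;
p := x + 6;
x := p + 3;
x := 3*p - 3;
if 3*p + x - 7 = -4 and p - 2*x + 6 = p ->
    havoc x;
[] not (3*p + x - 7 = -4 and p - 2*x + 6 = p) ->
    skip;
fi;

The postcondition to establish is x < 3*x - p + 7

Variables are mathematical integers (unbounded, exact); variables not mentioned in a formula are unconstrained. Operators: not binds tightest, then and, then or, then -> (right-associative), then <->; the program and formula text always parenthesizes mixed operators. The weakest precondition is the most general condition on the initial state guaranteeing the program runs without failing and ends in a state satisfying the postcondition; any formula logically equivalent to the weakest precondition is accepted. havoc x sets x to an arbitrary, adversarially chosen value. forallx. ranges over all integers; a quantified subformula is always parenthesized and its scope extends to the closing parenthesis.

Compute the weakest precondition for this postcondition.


Working backward. After the program, the postcondition x < 3*x - p + 7 must hold; in canonical form it is p < 2*x + 7.
Then branch requires forall x_1. p < 2*x_1 + 7; else branch requires p < 2*x + 7.
Before the if: ((3*p + x = 3 and 2*x = 6) -> (forall x_1. p < 2*x_1 + 7)) and ((not (3*p + x = 3 and 2*x = 6)) -> p < 2*x + 7)
Before x := 3*p - 3: ((6*p = 6 and 6*p = 12) -> (forall x_1. p < 2*x_1 + 7)) and ((not (6*p = 6 and 6*p = 12)) -> 5*p > -1)
Before x := p + 3: ((6*p = 6 and 6*p = 12) -> (forall x_1. p < 2*x_1 + 7)) and ((not (6*p = 6 and 6*p = 12)) -> 5*p > -1)
Before p := x + 6: ((6*x = -30 and 6*x = -24) -> (forall x_1. x < 2*x_1 + 1)) and ((not (6*x = -30 and 6*x = -24)) -> 5*x > -31)
Before p := x: ((6*x = -30 and 6*x = -24) -> (forall x_1. x < 2*x_1 + 1)) and ((not (6*x = -30 and 6*x = -24)) -> 5*x > -31)
Answer: WP = ((6*x = -30 and 6*x = -24) -> (forall x_1. x < 2*x_1 + 1)) and ((not (6*x = -30 and 6*x = -24)) -> 5*x > -31)


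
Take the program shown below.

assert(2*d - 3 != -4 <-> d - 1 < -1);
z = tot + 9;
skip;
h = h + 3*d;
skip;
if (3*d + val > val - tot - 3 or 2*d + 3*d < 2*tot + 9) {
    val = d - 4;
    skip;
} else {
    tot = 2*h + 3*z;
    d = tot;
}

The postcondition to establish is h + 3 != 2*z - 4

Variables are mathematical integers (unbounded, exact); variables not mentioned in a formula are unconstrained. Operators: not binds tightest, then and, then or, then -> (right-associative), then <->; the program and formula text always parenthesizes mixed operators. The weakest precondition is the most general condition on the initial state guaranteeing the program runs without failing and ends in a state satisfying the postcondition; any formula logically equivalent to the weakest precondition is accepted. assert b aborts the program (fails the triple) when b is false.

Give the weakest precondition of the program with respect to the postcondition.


Working backward. After the program, the postcondition h + 3 != 2*z - 4 must hold; in canonical form it is h != 2*z - 7.
Then branch requires h != 2*z - 7; else branch requires h != 2*z - 7.
Before the if: ((3*d + tot > -3 or 5*d < 2*tot + 9) -> h != 2*z - 7) and ((not (3*d + tot > -3 or 5*d < 2*tot + 9)) -> h != 2*z - 7)
Before skip: ((3*d + tot > -3 or 5*d < 2*tot + 9) -> h != 2*z - 7) and ((not (3*d + tot > -3 or 5*d < 2*tot + 9)) -> h != 2*z - 7)
Before h := h + 3*d: ((3*d + tot > -3 or 5*d < 2*tot + 9) -> 3*d + h != 2*z - 7) and ((not (3*d + tot > -3 or 5*d < 2*tot + 9)) -> 3*d + h != 2*z - 7)
Before skip: ((3*d + tot > -3 or 5*d < 2*tot + 9) -> 3*d + h != 2*z - 7) and ((not (3*d + tot > -3 or 5*d < 2*tot + 9)) -> 3*d + h != 2*z - 7)
Before z := tot + 9: ((3*d + tot > -3 or 5*d < 2*tot + 9) -> 3*d + h != 2*tot + 11) and ((not (3*d + tot > -3 or 5*d < 2*tot + 9)) -> 3*d + h != 2*tot + 11)
Before assert 2*d - 3 != -4 <-> d - 1 < -1: (2*d != -1 <-> d < 0) and ((3*d + tot > -3 or 5*d < 2*tot + 9) -> 3*d + h != 2*tot + 11) and ((not (3*d + tot > -3 or 5*d < 2*tot + 9)) -> 3*d + h != 2*tot + 11)
Answer: WP = (2*d != -1 <-> d < 0) and ((3*d + tot > -3 or 5*d < 2*tot + 9) -> 3*d + h != 2*tot + 11) and ((not (3*d + tot > -3 or 5*d < 2*tot + 9)) -> 3*d + h != 2*tot + 11)


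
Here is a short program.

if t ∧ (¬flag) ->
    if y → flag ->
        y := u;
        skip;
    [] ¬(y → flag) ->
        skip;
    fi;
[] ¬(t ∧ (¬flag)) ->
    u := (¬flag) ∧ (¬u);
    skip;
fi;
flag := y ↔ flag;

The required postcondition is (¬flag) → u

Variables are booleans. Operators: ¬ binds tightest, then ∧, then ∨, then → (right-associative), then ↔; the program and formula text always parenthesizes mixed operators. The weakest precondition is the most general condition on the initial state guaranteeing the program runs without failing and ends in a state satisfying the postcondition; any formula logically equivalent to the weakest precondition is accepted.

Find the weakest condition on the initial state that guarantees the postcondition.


Working backward. After the program, (¬flag) → u must hold.
Before flag := y ↔ flag: (¬(y ↔ flag)) → u
Then branch requires ((y → flag) → ((¬(u ↔ flag)) → u)) ∧ ((¬(y → flag)) → ((¬(y ↔ flag)) → u)); else branch requires (¬(y ↔ flag)) → ((¬flag) ∧ (¬u)).
Before the if: ((t ∧ (¬flag)) → (((y → flag) → ((¬(u ↔ flag)) → u)) ∧ ((¬(y → flag)) → ((¬(y ↔ flag)) → u)))) ∧ ((¬(t ∧ (¬flag))) → ((¬(y ↔ flag)) → ((¬flag) ∧ (¬u))))
Answer: WP = ((t ∧ (¬flag)) → (((y → flag) → ((¬(u ↔ flag)) → u)) ∧ ((¬(y → flag)) → ((¬(y ↔ flag)) → u)))) ∧ ((¬(t ∧ (¬flag))) → ((¬(y ↔ flag)) → ((¬flag) ∧ (¬u))))


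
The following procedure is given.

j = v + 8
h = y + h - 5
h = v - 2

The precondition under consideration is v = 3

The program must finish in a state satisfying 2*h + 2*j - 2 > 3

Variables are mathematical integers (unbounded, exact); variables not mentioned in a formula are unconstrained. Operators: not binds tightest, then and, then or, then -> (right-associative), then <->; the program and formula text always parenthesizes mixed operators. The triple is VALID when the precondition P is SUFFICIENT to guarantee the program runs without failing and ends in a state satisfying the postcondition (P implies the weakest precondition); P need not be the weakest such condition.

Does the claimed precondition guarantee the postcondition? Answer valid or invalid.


Working backward. After the program, the postcondition 2*h + 2*j - 2 > 3 must hold; in canonical form it is 2*h + 2*j > 5.
Before h := v - 2: 2*j + 2*v > 9
Before h := y + h - 5: 2*j + 2*v > 9
Before j := v + 8: 4*v > -7
The weakest precondition is 4*v > -7.
Check whether v = 3 implies it.
Every state satisfying the precondition satisfies the weakest precondition: the implication holds.
Answer: valid


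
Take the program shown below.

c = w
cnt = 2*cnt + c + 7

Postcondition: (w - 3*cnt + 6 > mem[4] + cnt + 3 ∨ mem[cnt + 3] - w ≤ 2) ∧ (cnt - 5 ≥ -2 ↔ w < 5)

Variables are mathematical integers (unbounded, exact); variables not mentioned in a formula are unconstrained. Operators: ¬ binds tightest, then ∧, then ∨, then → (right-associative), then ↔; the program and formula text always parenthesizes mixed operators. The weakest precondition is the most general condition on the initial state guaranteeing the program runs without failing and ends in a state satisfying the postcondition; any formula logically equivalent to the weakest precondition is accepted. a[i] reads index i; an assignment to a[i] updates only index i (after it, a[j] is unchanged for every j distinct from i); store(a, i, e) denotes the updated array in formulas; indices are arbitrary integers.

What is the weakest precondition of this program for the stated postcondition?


Working backward. After the program, the postcondition (w - 3*cnt + 6 > mem[4] + cnt + 3 ∨ mem[cnt + 3] - w ≤ 2) ∧ (cnt - 5 ≥ -2 ↔ w < 5) must hold; in canonical form it is (w > mem[4] + 4*cnt - 3 ∨ mem[cnt + 3] ≤ w + 2) ∧ (cnt ≥ 3 ↔ w < 5).
Before cnt := 2*cnt + c + 7: (w > mem[4] + 4*c + 8*cnt + 25 ∨ mem[c + 2*cnt + 10] ≤ w + 2) ∧ (c + 2*cnt ≥ -4 ↔ w < 5)
Before c := w: (mem[4] + 8*cnt + 3*w < -25 ∨ mem[2*cnt + w + 10] ≤ w + 2) ∧ (2*cnt + w ≥ -4 ↔ w < 5)
Answer: WP = (mem[4] + 8*cnt + 3*w < -25 ∨ mem[2*cnt + w + 10] ≤ w + 2) ∧ (2*cnt + w ≥ -4 ↔ w < 5)


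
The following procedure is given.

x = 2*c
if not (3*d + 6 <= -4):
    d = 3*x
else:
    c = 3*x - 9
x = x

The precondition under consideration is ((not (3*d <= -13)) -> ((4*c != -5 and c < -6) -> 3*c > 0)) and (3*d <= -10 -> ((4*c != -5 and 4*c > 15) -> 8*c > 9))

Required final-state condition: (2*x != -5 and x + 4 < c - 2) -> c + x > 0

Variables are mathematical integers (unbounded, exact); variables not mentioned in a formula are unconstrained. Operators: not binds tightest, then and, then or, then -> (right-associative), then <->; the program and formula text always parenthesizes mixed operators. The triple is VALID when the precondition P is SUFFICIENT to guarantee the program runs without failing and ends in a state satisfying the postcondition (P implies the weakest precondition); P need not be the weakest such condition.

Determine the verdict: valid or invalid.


Working backward. After the program, the postcondition (2*x != -5 and x + 4 < c - 2) -> c + x > 0 must hold; in canonical form it is (2*x != -5 and x < c - 6) -> c + x > 0.
Before x := x: (2*x != -5 and x < c - 6) -> c + x > 0
Then branch requires (2*x != -5 and x < c - 6) -> c + x > 0; else branch requires (2*x != -5 and 2*x > 15) -> 4*x > 9.
Before the if: ((not (3*d <= -10)) -> ((2*x != -5 and x < c - 6) -> c + x > 0)) and (3*d <= -10 -> ((2*x != -5 and 2*x > 15) -> 4*x > 9))
Before x := 2*c: ((not (3*d <= -10)) -> ((4*c != -5 and c < -6) -> 3*c > 0)) and (3*d <= -10 -> ((4*c != -5 and 4*c > 15) -> 8*c > 9))
The weakest precondition is ((not (3*d <= -10)) -> ((4*c != -5 and c < -6) -> 3*c > 0)) and (3*d <= -10 -> ((4*c != -5 and 4*c > 15) -> 8*c > 9)).
Check whether ((not (3*d <= -13)) -> ((4*c != -5 and c < -6) -> 3*c > 0)) and (3*d <= -10 -> ((4*c != -5 and 4*c > 15) -> 8*c > 9)) implies it.
Every state satisfying the precondition satisfies the weakest precondition: the implication holds.
Answer: valid


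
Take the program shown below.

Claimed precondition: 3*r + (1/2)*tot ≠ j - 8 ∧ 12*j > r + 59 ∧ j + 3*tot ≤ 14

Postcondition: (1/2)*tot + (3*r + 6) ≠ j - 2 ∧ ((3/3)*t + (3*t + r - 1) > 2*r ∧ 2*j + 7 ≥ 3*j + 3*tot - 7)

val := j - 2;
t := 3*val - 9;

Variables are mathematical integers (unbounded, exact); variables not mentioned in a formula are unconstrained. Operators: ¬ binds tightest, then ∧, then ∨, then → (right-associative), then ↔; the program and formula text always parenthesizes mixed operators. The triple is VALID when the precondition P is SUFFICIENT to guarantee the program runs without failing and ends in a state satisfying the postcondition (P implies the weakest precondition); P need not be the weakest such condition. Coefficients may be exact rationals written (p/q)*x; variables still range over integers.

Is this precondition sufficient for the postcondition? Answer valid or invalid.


Working backward. After the program, the postcondition (1/2)*tot + (3*r + 6) ≠ j - 2 ∧ ((3/3)*t + (3*t + r - 1) > 2*r ∧ 2*j + 7 ≥ 3*j + 3*tot - 7) must hold; in canonical form it is 3*r + (1/2)*tot ≠ j - 8 ∧ 4*t > r + 1 ∧ j + 3*tot ≤ 14.
Before t := 3*val - 9: 3*r + (1/2)*tot ≠ j - 8 ∧ 12*val > r + 37 ∧ j + 3*tot ≤ 14
Before val := j - 2: 3*r + (1/2)*tot ≠ j - 8 ∧ 12*j > r + 61 ∧ j + 3*tot ≤ 14
The weakest precondition is 3*r + (1/2)*tot ≠ j - 8 ∧ 12*j > r + 61 ∧ j + 3*tot ≤ 14.
Check whether 3*r + (1/2)*tot ≠ j - 8 ∧ 12*j > r + 59 ∧ j + 3*tot ≤ 14 implies it.
Countermodel: at the initial state j = 0, r = -60, tot = 0, the precondition holds but the weakest precondition fails.
Answer: invalid


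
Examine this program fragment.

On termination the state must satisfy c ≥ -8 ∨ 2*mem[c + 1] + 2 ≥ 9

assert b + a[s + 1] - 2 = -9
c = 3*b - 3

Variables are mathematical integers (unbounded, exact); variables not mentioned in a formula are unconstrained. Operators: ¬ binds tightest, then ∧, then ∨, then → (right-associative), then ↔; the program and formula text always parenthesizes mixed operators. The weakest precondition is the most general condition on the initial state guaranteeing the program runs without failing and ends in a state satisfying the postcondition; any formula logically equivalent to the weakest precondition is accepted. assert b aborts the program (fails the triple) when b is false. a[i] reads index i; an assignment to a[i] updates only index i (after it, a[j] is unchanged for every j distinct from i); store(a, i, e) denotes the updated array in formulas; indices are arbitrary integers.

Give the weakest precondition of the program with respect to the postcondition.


Working backward. After the program, the postcondition c ≥ -8 ∨ 2*mem[c + 1] + 2 ≥ 9 must hold; in canonical form it is c ≥ -8 ∨ 2*mem[c + 1] ≥ 7.
Before c := 3*b - 3: 3*b ≥ -5 ∨ 2*mem[3*b - 2] ≥ 7
Before assert b + a[s + 1] - 2 = -9: a[s + 1] + b = -7 ∧ (3*b ≥ -5 ∨ 2*mem[3*b - 2] ≥ 7)
Answer: WP = a[s + 1] + b = -7 ∧ (3*b ≥ -5 ∨ 2*mem[3*b - 2] ≥ 7)


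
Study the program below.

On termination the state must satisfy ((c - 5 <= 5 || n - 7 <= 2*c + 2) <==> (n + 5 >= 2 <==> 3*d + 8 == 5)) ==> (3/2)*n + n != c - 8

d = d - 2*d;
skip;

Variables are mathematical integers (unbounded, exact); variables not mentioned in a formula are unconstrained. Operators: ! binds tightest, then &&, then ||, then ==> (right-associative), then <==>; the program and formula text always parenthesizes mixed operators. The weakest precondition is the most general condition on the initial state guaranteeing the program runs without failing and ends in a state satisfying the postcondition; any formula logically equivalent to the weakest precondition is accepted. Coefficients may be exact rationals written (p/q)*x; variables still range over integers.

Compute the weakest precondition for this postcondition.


Working backward. After the program, the postcondition ((c - 5 <= 5 || n - 7 <= 2*c + 2) <==> (n + 5 >= 2 <==> 3*d + 8 == 5)) ==> (3/2)*n + n != c - 8 must hold; in canonical form it is ((c <= 10 || n <= 2*c + 9) <==> (n >= -3 <==> 3*d == -3)) ==> (5/2)*n != c - 8.
Before skip: ((c <= 10 || n <= 2*c + 9) <==> (n >= -3 <==> 3*d == -3)) ==> (5/2)*n != c - 8
Before d := d - 2*d: ((c <= 10 || n <= 2*c + 9) <==> (n >= -3 <==> 3*d == 3)) ==> (5/2)*n != c - 8
Answer: WP = ((c <= 10 || n <= 2*c + 9) <==> (n >= -3 <==> 3*d == 3)) ==> (5/2)*n != c - 8


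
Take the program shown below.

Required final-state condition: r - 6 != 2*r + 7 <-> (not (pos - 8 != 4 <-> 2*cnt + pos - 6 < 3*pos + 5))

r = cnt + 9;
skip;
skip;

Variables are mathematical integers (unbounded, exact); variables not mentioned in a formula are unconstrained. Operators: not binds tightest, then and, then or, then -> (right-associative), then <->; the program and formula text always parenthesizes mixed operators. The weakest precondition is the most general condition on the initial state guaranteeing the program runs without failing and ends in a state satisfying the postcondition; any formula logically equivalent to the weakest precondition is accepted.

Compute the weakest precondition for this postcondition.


Working backward. After the program, the postcondition r - 6 != 2*r + 7 <-> (not (pos - 8 != 4 <-> 2*cnt + pos - 6 < 3*pos + 5)) must hold; in canonical form it is r != -13 <-> (not (pos != 12 <-> 2*cnt < 2*pos + 11)).
Before skip: r != -13 <-> (not (pos != 12 <-> 2*cnt < 2*pos + 11))
Before skip: r != -13 <-> (not (pos != 12 <-> 2*cnt < 2*pos + 11))
Before r := cnt + 9: cnt != -22 <-> (not (pos != 12 <-> 2*cnt < 2*pos + 11))
Answer: WP = cnt != -22 <-> (not (pos != 12 <-> 2*cnt < 2*pos + 11))
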